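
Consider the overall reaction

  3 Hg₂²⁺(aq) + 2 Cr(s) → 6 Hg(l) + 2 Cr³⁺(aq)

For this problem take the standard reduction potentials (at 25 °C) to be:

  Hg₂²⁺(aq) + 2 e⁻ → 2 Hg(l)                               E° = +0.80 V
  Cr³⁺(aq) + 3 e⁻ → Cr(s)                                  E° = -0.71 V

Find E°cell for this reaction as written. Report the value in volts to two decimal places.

+1.51 V

The Hg₂²⁺/Hg couple has the higher reduction potential, so it is the cathode; Cr³⁺/Cr is oxidised at the anode.
E°cell = E°(cathode) − E°(anode) = (+0.80) − (-0.71) = +1.51 V.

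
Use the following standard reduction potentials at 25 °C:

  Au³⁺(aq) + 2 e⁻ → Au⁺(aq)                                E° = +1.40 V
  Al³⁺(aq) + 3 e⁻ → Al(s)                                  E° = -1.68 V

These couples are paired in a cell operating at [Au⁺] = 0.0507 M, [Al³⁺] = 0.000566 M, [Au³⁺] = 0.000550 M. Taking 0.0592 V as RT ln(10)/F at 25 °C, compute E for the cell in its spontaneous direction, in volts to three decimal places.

+3.086 V

Au³⁺/Au⁺ is the cathode (higher E°), Al³⁺/Al the anode: E°cell = +1.40 − (-1.68) = +3.08 V, n = 6.
Overall: 3 Au³⁺(aq) + 2 Al(s) → 3 Au⁺(aq) + 2 Al³⁺(aq)
Q = [Au⁺]^3·[Al³⁺]^2 / ([Au³⁺]^3); log Q = -0.600.
E = E° − (0.0592/n) log Q = +3.08 − (0.0592/6)(-0.600) = +3.086 V.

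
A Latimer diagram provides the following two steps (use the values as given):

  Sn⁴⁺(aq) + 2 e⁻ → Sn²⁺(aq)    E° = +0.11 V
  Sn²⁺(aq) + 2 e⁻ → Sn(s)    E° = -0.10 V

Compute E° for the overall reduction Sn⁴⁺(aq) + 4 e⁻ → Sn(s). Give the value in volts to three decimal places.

+0.005 V

Standard free energies of sequential steps add: ΔG°₃ = ΔG°₁ + ΔG°₂, so n₃E°₃ = n₁E°₁ + n₂E°₂.
E°₃ = (2×+0.11 + 2×-0.10) / 4 = (+0.020) / 4 = +0.005 V.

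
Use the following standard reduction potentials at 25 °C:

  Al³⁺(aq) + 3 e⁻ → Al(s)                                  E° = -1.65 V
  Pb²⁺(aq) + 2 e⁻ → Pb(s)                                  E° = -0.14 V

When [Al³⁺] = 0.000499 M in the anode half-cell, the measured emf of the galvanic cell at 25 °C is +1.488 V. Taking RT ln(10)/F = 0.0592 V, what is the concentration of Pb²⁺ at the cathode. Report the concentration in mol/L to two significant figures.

Pb²⁺/Pb is the cathode, Al³⁺/Al the anode: E°cell = +1.51 V, n = 6.
Overall reaction: 3 Pb²⁺(aq) + 2 Al(s) → 3 Pb(s) + 2 Al³⁺(aq); Q = [Al³⁺]^2/[Pb²⁺]^3.
From E = E° − (0.0592/n) log Q: log Q = (E° − E)·n/0.0592 = (+1.51 − (+1.488))·6/0.0592 = 2.2297.
So 3·log[Pb²⁺] = 2·log(0.000499) − log Q = -6.6038 − (2.2297) = -8.8335; log[Pb²⁺] = -8.8335 / 3 = -2.9445; [Pb²⁺] = 10^(-2.9445) ≈ 0.0011 M.

0.0011 M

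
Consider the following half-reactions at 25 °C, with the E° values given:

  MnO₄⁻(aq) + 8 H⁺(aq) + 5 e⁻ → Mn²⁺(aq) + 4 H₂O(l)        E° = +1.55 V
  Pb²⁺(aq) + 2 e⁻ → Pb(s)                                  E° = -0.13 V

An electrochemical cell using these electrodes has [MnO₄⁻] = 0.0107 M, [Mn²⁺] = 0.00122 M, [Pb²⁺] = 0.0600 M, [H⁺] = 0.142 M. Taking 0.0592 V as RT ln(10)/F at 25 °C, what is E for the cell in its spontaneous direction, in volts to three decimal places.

+1.647 V

MnO₄⁻/Mn²⁺ is the cathode (higher E°), Pb²⁺/Pb the anode: E°cell = +1.55 − (-0.13) = +1.68 V, n = 10.
Overall: 2 MnO₄⁻(aq) + 16 H⁺(aq) + 5 Pb(s) → 2 Mn²⁺(aq) + 8 H₂O(l) + 5 Pb²⁺(aq)
Q = [Mn²⁺]^2·[Pb²⁺]^5 / ([MnO₄⁻]^2·[H⁺]^16); log Q = 5.568.
E = E° − (0.0592/n) log Q = +1.68 − (0.0592/10)(5.568) = +1.647 V.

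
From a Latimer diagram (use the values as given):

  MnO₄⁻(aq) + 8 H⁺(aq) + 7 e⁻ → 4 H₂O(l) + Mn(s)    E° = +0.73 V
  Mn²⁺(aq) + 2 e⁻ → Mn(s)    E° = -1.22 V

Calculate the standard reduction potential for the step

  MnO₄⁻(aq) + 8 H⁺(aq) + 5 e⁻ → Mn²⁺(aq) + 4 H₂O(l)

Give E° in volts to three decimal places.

Sequential free energies add, so n₃E°₃ = n₁E°₁ + n₂E°₂.
With n₃ = 7, and the known step contributing 2×(-1.22) V, the unknown satisfies 5·E° = 7×(+0.73) − 2×(-1.22) = +7.550.
E° = +7.550 / 5 = +1.510 V.

+1.510 V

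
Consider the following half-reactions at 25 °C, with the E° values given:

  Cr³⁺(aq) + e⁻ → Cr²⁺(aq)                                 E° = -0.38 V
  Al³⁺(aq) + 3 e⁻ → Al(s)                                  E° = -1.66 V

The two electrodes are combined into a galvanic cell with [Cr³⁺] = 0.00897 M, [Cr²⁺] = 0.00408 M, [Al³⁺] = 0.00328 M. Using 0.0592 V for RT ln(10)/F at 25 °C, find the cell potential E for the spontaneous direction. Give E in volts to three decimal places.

+1.349 V

Cr³⁺/Cr²⁺ is the cathode (higher E°), Al³⁺/Al the anode: E°cell = -0.38 − (-1.66) = +1.28 V, n = 3.
Overall: 3 Cr³⁺(aq) + Al(s) → 3 Cr²⁺(aq) + Al³⁺(aq)
Q = [Cr²⁺]^3·[Al³⁺] / ([Cr³⁺]^3); log Q = -3.511.
E = E° − (0.0592/n) log Q = +1.28 − (0.0592/3)(-3.511) = +1.349 V.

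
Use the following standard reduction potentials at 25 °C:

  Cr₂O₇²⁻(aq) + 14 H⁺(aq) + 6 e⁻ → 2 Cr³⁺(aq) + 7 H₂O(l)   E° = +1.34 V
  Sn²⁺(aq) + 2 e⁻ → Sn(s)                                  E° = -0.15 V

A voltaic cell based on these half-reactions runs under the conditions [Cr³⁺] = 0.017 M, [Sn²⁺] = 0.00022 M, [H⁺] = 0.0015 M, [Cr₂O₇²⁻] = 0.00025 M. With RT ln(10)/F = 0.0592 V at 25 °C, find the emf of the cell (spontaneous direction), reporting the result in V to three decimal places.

Cr₂O₇²⁻/Cr³⁺ is the cathode (higher E°), Sn²⁺/Sn the anode: E°cell = +1.34 − (-0.15) = +1.49 V, n = 6.
Overall: Cr₂O₇²⁻(aq) + 14 H⁺(aq) + 3 Sn(s) → 2 Cr³⁺(aq) + 7 H₂O(l) + 3 Sn²⁺(aq)
Q = [Cr³⁺]^2·[Sn²⁺]^3 / ([Cr₂O₇²⁻]·[H⁺]^14); log Q = 28.625.
E = E° − (0.0592/n) log Q = +1.49 − (0.0592/6)(28.625) = +1.208 V.

+1.208 V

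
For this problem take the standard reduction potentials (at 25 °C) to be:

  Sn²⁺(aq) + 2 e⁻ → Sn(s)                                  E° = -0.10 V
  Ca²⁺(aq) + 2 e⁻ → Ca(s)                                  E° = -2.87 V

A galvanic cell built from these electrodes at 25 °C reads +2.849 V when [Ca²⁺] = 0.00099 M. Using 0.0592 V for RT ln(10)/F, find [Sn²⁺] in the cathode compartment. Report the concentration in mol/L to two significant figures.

0.46 M

Sn²⁺/Sn is the cathode, Ca²⁺/Ca the anode: E°cell = +2.77 V, n = 2.
Overall reaction: Sn²⁺(aq) + Ca(s) → Sn(s) + Ca²⁺(aq); Q = [Ca²⁺]^1/[Sn²⁺]^1.
From E = E° − (0.0592/n) log Q: log Q = (E° − E)·n/0.0592 = (+2.77 − (+2.849))·2/0.0592 = -2.6689.
So 1·log[Sn²⁺] = 1·log(0.00099) − log Q = -3.0044 − (-2.6689) = -0.3355; [Sn²⁺] = 10^(-0.3355) ≈ 0.46 M.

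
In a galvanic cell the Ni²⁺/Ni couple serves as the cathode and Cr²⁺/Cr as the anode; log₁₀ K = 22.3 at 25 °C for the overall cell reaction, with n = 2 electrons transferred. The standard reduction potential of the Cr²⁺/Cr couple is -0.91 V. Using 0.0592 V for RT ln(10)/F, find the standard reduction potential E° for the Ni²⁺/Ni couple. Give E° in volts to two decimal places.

E°cell = (0.0592/n)·log K = (0.0592/2)(22.3) = +0.660 V.
Since Ni²⁺/Ni is the cathode and Cr²⁺/Cr the anode, E°cell = E°(Ni²⁺/Ni) − E°(Cr²⁺/Cr).
So E°(Ni²⁺/Ni) = E°cell + E°(Cr²⁺/Cr) = +0.660 + (-0.91) = -0.25 V.

-0.25 V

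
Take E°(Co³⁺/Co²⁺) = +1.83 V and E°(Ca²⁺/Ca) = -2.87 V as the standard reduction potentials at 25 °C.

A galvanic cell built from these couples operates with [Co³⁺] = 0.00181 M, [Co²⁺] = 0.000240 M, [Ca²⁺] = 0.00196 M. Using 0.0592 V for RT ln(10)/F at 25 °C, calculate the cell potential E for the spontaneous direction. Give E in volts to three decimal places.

Co³⁺/Co²⁺ is the cathode (higher E°), Ca²⁺/Ca the anode: E°cell = +1.83 − (-2.87) = +4.70 V, n = 2.
Overall: 2 Co³⁺(aq) + Ca(s) → 2 Co²⁺(aq) + Ca²⁺(aq)
Q = [Co²⁺]^2·[Ca²⁺] / ([Co³⁺]^2); log Q = -4.463.
E = E° − (0.0592/n) log Q = +4.70 − (0.0592/2)(-4.463) = +4.832 V.

+4.832 V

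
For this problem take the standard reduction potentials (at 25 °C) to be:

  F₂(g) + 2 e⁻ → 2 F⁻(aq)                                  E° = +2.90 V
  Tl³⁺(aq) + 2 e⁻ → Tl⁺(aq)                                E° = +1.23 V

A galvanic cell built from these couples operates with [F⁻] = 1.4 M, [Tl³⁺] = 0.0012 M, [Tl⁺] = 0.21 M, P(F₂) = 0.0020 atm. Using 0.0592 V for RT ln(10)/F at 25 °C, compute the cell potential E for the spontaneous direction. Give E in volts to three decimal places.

F₂/F⁻ is the cathode (higher E°), Tl³⁺/Tl⁺ the anode: E°cell = +2.90 − (+1.23) = +1.67 V, n = 2.
Overall: F₂(g) + Tl⁺(aq) → 2 F⁻(aq) + Tl³⁺(aq)
Q = [F⁻]^2·[Tl³⁺] / (P(F₂)·[Tl⁺]); log Q = 0.748.
E = E° − (0.0592/n) log Q = +1.67 − (0.0592/2)(0.748) = +1.648 V.

+1.648 V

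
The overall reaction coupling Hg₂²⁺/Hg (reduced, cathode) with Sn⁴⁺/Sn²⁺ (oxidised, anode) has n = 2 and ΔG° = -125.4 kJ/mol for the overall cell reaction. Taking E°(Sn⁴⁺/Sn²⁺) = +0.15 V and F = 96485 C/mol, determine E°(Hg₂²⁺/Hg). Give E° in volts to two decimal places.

+0.80 V

E°cell = −ΔG°/(nF) = −(-125.4×10³)/((2)(96485)) = +0.650 V.
Since Hg₂²⁺/Hg is the cathode and Sn⁴⁺/Sn²⁺ the anode, E°cell = E°(Hg₂²⁺/Hg) − E°(Sn⁴⁺/Sn²⁺).
So E°(Hg₂²⁺/Hg) = E°cell + E°(Sn⁴⁺/Sn²⁺) = +0.650 + (+0.15) = +0.80 V.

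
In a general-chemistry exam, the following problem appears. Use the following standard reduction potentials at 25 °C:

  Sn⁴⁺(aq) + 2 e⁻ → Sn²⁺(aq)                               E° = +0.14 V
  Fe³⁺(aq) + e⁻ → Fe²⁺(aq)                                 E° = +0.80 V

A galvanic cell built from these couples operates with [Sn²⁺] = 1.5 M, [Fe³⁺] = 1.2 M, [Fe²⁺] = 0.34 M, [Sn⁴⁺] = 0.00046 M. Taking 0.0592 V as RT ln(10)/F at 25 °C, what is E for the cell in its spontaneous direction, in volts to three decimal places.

Fe³⁺/Fe²⁺ is the cathode (higher E°), Sn⁴⁺/Sn²⁺ the anode: E°cell = +0.80 − (+0.14) = +0.66 V, n = 2.
Overall: 2 Fe³⁺(aq) + Sn²⁺(aq) → 2 Fe²⁺(aq) + Sn⁴⁺(aq)
Q = [Fe²⁺]^2·[Sn⁴⁺] / ([Fe³⁺]^2·[Sn²⁺]); log Q = -4.609.
E = E° − (0.0592/n) log Q = +0.66 − (0.0592/2)(-4.609) = +0.796 V.

+0.796 V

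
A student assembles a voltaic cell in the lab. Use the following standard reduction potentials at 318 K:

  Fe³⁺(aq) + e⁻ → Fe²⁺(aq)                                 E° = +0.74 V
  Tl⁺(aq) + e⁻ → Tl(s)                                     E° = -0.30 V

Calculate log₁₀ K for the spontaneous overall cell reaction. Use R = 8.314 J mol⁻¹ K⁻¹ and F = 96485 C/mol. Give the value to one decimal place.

Cathode: Fe³⁺/Fe²⁺; anode: Tl⁺/Tl. E°cell = (+0.74) − (-0.30) = +1.04 V, with n = 1.
ΔG° = −nFE° = −RT ln K, so ln K = nFE°/(RT) = (1)(96485)(+1.04) / ((8.314)(318)) = 37.954.
log₁₀ K = 37.954 / ln 10 = 16.5.

16.5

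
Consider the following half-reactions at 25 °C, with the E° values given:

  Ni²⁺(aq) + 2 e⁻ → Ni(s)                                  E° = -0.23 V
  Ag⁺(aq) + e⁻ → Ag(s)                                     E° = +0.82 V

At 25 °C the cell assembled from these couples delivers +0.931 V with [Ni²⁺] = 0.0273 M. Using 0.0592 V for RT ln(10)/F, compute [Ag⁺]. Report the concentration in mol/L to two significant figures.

Ag⁺/Ag is the cathode, Ni²⁺/Ni the anode: E°cell = +1.05 V, n = 2.
Overall reaction: 2 Ag⁺(aq) + Ni(s) → 2 Ag(s) + Ni²⁺(aq); Q = [Ni²⁺]^1/[Ag⁺]^2.
From E = E° − (0.0592/n) log Q: log Q = (E° − E)·n/0.0592 = (+1.05 − (+0.931))·2/0.0592 = 4.0203.
So 2·log[Ag⁺] = 1·log(0.0273) − log Q = -1.5638 − (4.0203) = -5.5841; log[Ag⁺] = -5.5841 / 2 = -2.7921; [Ag⁺] = 10^(-2.7921) ≈ 0.0016 M.

0.0016 M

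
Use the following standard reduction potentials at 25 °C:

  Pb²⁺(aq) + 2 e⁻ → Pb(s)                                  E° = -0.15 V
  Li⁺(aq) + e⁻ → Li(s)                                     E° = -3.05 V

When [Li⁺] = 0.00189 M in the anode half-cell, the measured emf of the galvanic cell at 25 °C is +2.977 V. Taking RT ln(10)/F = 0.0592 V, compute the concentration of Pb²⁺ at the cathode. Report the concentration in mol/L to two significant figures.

0.0014 M

Pb²⁺/Pb is the cathode, Li⁺/Li the anode: E°cell = +2.90 V, n = 2.
Overall reaction: Pb²⁺(aq) + 2 Li(s) → Pb(s) + 2 Li⁺(aq); Q = [Li⁺]^2/[Pb²⁺]^1.
From E = E° − (0.0592/n) log Q: log Q = (E° − E)·n/0.0592 = (+2.90 − (+2.977))·2/0.0592 = -2.6014.
So 1·log[Pb²⁺] = 2·log(0.00189) − log Q = -5.4471 − (-2.6014) = -2.8457; [Pb²⁺] = 10^(-2.8457) ≈ 0.0014 M.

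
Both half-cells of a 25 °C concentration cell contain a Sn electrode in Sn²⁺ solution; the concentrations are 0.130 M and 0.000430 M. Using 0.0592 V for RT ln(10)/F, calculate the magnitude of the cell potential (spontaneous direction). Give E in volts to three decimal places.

+0.073 V

For a concentration cell E°cell = 0. The 0.130 M side is the cathode (reduction is favoured where [Sn²⁺] is higher).
With n = 2, E = −(0.0592/2) log([Sn²⁺]ₐₙ/[Sn²⁺]꜀ₐₜ) = −(0.0592/2) log(0.00043/0.13) = −(0.0592/2)(-2.480) = +0.073 V.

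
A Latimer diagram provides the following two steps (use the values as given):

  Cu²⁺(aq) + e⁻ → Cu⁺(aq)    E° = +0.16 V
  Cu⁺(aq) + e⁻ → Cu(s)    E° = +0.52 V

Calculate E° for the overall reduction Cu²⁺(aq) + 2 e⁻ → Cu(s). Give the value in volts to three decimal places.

+0.340 V

Standard free energies of sequential steps add: ΔG°₃ = ΔG°₁ + ΔG°₂, so n₃E°₃ = n₁E°₁ + n₂E°₂.
E°₃ = (1×+0.16 + 1×+0.52) / 2 = (+0.680) / 2 = +0.340 V.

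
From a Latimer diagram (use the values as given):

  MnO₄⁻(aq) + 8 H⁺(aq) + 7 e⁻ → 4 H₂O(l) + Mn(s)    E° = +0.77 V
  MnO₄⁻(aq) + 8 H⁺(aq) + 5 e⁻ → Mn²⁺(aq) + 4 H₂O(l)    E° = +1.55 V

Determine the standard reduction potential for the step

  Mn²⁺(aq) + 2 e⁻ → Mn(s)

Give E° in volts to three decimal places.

-1.180 V

Sequential free energies add, so n₃E°₃ = n₁E°₁ + n₂E°₂.
With n₃ = 7, and the known step contributing 5×(+1.55) V, the unknown satisfies 2·E° = 7×(+0.77) − 5×(+1.55) = -2.360.
E° = -2.360 / 2 = -1.180 V.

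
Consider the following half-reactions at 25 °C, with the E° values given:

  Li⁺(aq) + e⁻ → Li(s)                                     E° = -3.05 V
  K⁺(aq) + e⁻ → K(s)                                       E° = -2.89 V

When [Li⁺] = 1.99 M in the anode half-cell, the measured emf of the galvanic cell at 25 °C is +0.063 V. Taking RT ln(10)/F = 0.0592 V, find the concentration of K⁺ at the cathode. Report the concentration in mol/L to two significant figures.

K⁺/K is the cathode, Li⁺/Li the anode: E°cell = +0.16 V, n = 1.
Overall reaction: K⁺(aq) + Li(s) → K(s) + Li⁺(aq); Q = [Li⁺]^1/[K⁺]^1.
From E = E° − (0.0592/n) log Q: log Q = (E° − E)·n/0.0592 = (+0.16 − (+0.063))·1/0.0592 = 1.6385.
So 1·log[K⁺] = 1·log(1.99) − log Q = 0.2989 − (1.6385) = -1.3396; [K⁺] = 10^(-1.3396) ≈ 0.046 M.

0.046 M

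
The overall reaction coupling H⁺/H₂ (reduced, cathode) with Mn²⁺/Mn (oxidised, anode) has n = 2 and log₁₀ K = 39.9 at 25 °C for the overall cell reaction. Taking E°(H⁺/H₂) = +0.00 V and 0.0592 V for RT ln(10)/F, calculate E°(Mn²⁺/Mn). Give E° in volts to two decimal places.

E°cell = (0.0592/n)·log K = (0.0592/2)(39.9) = +1.181 V.
Since H⁺/H₂ is the cathode and Mn²⁺/Mn the anode, E°cell = E°(H⁺/H₂) − E°(Mn²⁺/Mn).
So E°(Mn²⁺/Mn) = E°(H⁺/H₂) − E°cell = (+0.00) − (+1.181) = -1.18 V.

-1.18 V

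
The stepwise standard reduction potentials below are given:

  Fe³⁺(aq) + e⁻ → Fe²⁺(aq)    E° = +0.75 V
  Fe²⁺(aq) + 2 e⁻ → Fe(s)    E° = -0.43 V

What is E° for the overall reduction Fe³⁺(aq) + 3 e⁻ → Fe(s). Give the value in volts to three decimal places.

-0.037 V

Standard free energies of sequential steps add: ΔG°₃ = ΔG°₁ + ΔG°₂, so n₃E°₃ = n₁E°₁ + n₂E°₂.
E°₃ = (1×+0.75 + 2×-0.43) / 3 = (-0.110) / 3 = -0.037 V.
Simply averaging or adding the two E° values would be wrong; the electron-weighted sum is required.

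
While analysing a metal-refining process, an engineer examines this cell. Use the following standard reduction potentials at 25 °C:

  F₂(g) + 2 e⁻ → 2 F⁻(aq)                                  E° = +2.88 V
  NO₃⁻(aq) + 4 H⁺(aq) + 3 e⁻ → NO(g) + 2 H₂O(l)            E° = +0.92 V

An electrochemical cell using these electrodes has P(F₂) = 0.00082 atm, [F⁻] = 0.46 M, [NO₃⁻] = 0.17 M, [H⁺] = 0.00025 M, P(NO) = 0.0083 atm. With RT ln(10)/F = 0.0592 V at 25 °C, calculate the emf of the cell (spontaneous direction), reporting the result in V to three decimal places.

F₂/F⁻ is the cathode (higher E°), NO₃⁻/NO the anode: E°cell = +2.88 − (+0.92) = +1.96 V, n = 6.
Overall: 3 F₂(g) + 2 NO(g) + 4 H₂O(l) → 6 F⁻(aq) + 2 NO₃⁻(aq) + 8 H⁺(aq)
Q = [F⁻]^6·[NO₃⁻]^2·[H⁺]^8 / (P(F₂)^3·P(NO)^2); log Q = -18.959.
E = E° − (0.0592/n) log Q = +1.96 − (0.0592/6)(-18.959) = +2.147 V.

+2.147 V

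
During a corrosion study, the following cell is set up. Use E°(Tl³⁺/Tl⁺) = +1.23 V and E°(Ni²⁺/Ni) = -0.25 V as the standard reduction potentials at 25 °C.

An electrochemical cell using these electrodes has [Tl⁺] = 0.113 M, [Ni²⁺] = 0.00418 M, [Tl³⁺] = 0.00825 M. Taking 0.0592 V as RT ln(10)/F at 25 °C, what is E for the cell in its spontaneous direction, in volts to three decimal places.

Tl³⁺/Tl⁺ is the cathode (higher E°), Ni²⁺/Ni the anode: E°cell = +1.23 − (-0.25) = +1.48 V, n = 2.
Overall: Tl³⁺(aq) + Ni(s) → Tl⁺(aq) + Ni²⁺(aq)
Q = [Tl⁺]·[Ni²⁺] / ([Tl³⁺]); log Q = -1.242.
E = E° − (0.0592/n) log Q = +1.48 − (0.0592/2)(-1.242) = +1.517 V.

+1.517 V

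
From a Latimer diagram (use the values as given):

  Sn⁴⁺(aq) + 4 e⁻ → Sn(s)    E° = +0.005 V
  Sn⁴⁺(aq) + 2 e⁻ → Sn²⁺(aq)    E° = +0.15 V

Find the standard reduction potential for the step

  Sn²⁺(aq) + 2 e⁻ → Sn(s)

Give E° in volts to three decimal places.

Sequential free energies add, so n₃E°₃ = n₁E°₁ + n₂E°₂.
With n₃ = 4, and the known step contributing 2×(+0.15) V, the unknown satisfies 2·E° = 4×(+0.005) − 2×(+0.15) = -0.280.
E° = -0.280 / 2 = -0.140 V.

-0.140 V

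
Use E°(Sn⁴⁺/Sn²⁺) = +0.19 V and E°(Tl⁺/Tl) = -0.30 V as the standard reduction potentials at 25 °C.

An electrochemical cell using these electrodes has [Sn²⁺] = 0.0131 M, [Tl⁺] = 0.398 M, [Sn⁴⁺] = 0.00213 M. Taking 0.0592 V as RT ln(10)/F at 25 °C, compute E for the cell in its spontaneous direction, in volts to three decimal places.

+0.490 V

Sn⁴⁺/Sn²⁺ is the cathode (higher E°), Tl⁺/Tl the anode: E°cell = +0.19 − (-0.30) = +0.49 V, n = 2.
Overall: Sn⁴⁺(aq) + 2 Tl(s) → Sn²⁺(aq) + 2 Tl⁺(aq)
Q = [Sn²⁺]·[Tl⁺]^2 / ([Sn⁴⁺]); log Q = -0.011.
E = E° − (0.0592/n) log Q = +0.49 − (0.0592/2)(-0.011) = +0.490 V.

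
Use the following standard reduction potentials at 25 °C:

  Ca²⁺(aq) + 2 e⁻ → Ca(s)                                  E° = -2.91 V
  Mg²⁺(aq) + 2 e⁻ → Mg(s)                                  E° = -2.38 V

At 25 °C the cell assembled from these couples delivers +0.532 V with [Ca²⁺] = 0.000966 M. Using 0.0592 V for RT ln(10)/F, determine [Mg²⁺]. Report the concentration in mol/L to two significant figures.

Mg²⁺/Mg is the cathode, Ca²⁺/Ca the anode: E°cell = +0.53 V, n = 2.
Overall reaction: Mg²⁺(aq) + Ca(s) → Mg(s) + Ca²⁺(aq); Q = [Ca²⁺]^1/[Mg²⁺]^1.
From E = E° − (0.0592/n) log Q: log Q = (E° − E)·n/0.0592 = (+0.53 − (+0.532))·2/0.0592 = -0.0676.
So 1·log[Mg²⁺] = 1·log(0.000966) − log Q = -3.0150 − (-0.0676) = -2.9474; [Mg²⁺] = 10^(-2.9474) ≈ 0.0011 M.

0.0011 M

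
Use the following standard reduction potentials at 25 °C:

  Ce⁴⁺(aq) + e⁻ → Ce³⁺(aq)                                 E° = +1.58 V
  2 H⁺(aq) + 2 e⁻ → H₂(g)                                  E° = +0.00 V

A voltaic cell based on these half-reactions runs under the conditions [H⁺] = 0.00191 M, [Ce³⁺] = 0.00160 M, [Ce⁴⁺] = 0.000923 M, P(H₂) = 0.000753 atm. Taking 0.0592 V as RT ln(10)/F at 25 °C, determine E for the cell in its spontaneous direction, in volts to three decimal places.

Ce⁴⁺/Ce³⁺ is the cathode (higher E°), H⁺/H₂ the anode: E°cell = +1.58 − (+0.00) = +1.58 V, n = 2.
Overall: 2 Ce⁴⁺(aq) + H₂(g) → 2 Ce³⁺(aq) + 2 H⁺(aq)
Q = [Ce³⁺]^2·[H⁺]^2 / ([Ce⁴⁺]^2·P(H₂)); log Q = -1.837.
E = E° − (0.0592/n) log Q = +1.58 − (0.0592/2)(-1.837) = +1.634 V.

+1.634 V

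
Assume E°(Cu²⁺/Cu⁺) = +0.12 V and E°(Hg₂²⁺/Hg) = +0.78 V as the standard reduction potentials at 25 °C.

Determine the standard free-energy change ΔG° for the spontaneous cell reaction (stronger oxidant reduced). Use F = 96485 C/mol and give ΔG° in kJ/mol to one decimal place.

-127.4 kJ/mol

Hg₂²⁺/Hg (E° = +0.78 V) is the cathode; Cu²⁺/Cu⁺ (E° = +0.12 V) is the anode, so E°cell = +0.66 V.
Balancing electrons gives n = 2 (lcm of 2 and 1).
ΔG° = −nFE° = −(2)(96485)(+0.66) = -127,360 J = -127.4 kJ/mol.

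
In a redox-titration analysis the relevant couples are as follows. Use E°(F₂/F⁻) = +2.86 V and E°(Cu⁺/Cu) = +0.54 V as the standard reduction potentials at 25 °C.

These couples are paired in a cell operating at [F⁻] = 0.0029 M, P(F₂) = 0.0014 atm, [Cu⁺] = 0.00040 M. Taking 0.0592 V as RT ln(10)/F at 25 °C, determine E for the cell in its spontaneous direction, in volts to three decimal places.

+2.587 V

F₂/F⁻ is the cathode (higher E°), Cu⁺/Cu the anode: E°cell = +2.86 − (+0.54) = +2.32 V, n = 2.
Overall: F₂(g) + 2 Cu(s) → 2 F⁻(aq) + 2 Cu⁺(aq)
Q = [F⁻]^2·[Cu⁺]^2 / (P(F₂)); log Q = -9.017.
E = E° − (0.0592/n) log Q = +2.32 − (0.0592/2)(-9.017) = +2.587 V.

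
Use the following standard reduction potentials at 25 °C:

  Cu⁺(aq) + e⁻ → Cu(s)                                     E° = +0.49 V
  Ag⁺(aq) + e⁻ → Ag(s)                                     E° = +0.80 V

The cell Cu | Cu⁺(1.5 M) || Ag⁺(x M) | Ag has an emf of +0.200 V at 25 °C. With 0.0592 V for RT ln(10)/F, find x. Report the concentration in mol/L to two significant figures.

0.021 M

Ag⁺/Ag is the cathode, Cu⁺/Cu the anode: E°cell = +0.31 V, n = 1.
Overall reaction: Ag⁺(aq) + Cu(s) → Ag(s) + Cu⁺(aq); Q = [Cu⁺]^1/[Ag⁺]^1.
From E = E° − (0.0592/n) log Q: log Q = (E° − E)·n/0.0592 = (+0.31 − (+0.200))·1/0.0592 = 1.8581.
So 1·log[Ag⁺] = 1·log(1.5) − log Q = 0.1761 − (1.8581) = -1.6820; [Ag⁺] = 10^(-1.6820) ≈ 0.021 M.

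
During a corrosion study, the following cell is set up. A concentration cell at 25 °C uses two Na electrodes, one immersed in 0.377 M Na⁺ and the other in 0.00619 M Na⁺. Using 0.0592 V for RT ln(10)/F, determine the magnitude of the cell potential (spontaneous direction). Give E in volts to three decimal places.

For a concentration cell E°cell = 0. The 0.377 M side is the cathode (reduction is favoured where [Na⁺] is higher).
With n = 1, E = −(0.0592/1) log([Na⁺]ₐₙ/[Na⁺]꜀ₐₜ) = −(0.0592/1) log(0.00619/0.377) = −(0.0592/1)(-1.785) = +0.106 V.

+0.106 V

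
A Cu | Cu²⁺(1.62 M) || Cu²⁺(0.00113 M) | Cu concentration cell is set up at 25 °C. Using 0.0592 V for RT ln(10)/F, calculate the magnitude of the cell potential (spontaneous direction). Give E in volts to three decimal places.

+0.093 V

For a concentration cell E°cell = 0. The 1.62 M side is the cathode (reduction is favoured where [Cu²⁺] is higher).
With n = 2, E = −(0.0592/2) log([Cu²⁺]ₐₙ/[Cu²⁺]꜀ₐₜ) = −(0.0592/2) log(0.00113/1.62) = −(0.0592/2)(-3.156) = +0.093 V.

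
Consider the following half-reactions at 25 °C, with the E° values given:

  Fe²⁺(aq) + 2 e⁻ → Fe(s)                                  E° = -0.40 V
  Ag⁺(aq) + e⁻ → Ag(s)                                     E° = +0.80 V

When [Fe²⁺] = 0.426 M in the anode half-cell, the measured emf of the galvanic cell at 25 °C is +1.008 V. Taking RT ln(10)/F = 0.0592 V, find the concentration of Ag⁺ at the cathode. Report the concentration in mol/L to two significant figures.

0.00037 M

Ag⁺/Ag is the cathode, Fe²⁺/Fe the anode: E°cell = +1.20 V, n = 2.
Overall reaction: 2 Ag⁺(aq) + Fe(s) → 2 Ag(s) + Fe²⁺(aq); Q = [Fe²⁺]^1/[Ag⁺]^2.
From E = E° − (0.0592/n) log Q: log Q = (E° − E)·n/0.0592 = (+1.20 − (+1.008))·2/0.0592 = 6.4865.
So 2·log[Ag⁺] = 1·log(0.426) − log Q = -0.3706 − (6.4865) = -6.8571; log[Ag⁺] = -6.8571 / 2 = -3.4285; [Ag⁺] = 10^(-3.4285) ≈ 0.00037 M.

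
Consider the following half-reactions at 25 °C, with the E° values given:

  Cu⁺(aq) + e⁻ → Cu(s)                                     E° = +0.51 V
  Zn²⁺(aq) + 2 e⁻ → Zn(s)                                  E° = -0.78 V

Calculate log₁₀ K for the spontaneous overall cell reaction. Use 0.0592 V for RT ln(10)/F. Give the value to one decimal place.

43.6

Cathode: Cu⁺/Cu; anode: Zn²⁺/Zn. E°cell = +1.29 V, n = 2.
log K = nE°cell / 0.0592 = (2)(+1.29) / 0.0592 = 43.6.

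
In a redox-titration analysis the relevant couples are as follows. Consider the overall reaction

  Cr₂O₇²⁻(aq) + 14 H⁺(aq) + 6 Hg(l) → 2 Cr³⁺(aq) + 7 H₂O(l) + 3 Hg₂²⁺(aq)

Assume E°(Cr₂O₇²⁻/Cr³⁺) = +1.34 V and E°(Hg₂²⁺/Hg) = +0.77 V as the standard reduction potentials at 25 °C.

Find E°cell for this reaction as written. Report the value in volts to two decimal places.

+0.57 V

The Cr₂O₇²⁻/Cr³⁺ couple has the higher reduction potential, so it is the cathode; Hg₂²⁺/Hg is oxidised at the anode.
E°cell = E°(cathode) − E°(anode) = (+1.34) − (+0.77) = +0.57 V.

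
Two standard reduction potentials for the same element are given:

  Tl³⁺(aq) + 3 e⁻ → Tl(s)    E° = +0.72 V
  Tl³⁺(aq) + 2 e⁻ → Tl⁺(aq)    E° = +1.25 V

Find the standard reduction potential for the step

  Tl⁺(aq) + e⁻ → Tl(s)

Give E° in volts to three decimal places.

-0.340 V

Sequential free energies add, so n₃E°₃ = n₁E°₁ + n₂E°₂.
With n₃ = 3, and the known step contributing 2×(+1.25) V, the unknown satisfies 1·E° = 3×(+0.72) − 2×(+1.25) = -0.340.
E° = -0.340 / 1 = -0.340 V.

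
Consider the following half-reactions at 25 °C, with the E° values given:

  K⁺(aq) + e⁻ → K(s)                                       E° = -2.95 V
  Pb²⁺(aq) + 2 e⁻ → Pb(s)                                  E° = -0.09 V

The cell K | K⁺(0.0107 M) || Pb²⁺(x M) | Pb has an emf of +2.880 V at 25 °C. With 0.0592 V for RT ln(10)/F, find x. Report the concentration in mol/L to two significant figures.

0.00054 M

Pb²⁺/Pb is the cathode, K⁺/K the anode: E°cell = +2.86 V, n = 2.
Overall reaction: Pb²⁺(aq) + 2 K(s) → Pb(s) + 2 K⁺(aq); Q = [K⁺]^2/[Pb²⁺]^1.
From E = E° − (0.0592/n) log Q: log Q = (E° − E)·n/0.0592 = (+2.86 − (+2.880))·2/0.0592 = -0.6757.
So 1·log[Pb²⁺] = 2·log(0.0107) − log Q = -3.9412 − (-0.6757) = -3.2655; [Pb²⁺] = 10^(-3.2655) ≈ 0.00054 M.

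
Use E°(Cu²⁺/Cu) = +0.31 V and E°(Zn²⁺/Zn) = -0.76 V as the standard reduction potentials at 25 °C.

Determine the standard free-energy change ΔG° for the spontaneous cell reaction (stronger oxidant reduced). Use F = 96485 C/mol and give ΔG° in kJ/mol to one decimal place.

Cu²⁺/Cu (E° = +0.31 V) is the cathode; Zn²⁺/Zn (E° = -0.76 V) is the anode, so E°cell = +1.07 V.
Balancing electrons gives n = 2 (lcm of 2 and 2).
ΔG° = −nFE° = −(2)(96485)(+1.07) = -206,478 J = -206.5 kJ/mol.

-206.5 kJ/mol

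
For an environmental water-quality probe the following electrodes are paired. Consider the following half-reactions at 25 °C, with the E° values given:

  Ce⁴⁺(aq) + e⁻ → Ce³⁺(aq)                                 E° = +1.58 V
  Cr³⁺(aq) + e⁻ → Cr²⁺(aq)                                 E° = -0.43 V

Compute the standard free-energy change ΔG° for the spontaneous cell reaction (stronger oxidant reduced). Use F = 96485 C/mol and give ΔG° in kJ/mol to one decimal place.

Ce⁴⁺/Ce³⁺ (E° = +1.58 V) is the cathode; Cr³⁺/Cr²⁺ (E° = -0.43 V) is the anode, so E°cell = +2.01 V.
Balancing electrons gives n = 1 (lcm of 1 and 1).
ΔG° = −nFE° = −(1)(96485)(+2.01) = -193,935 J = -193.9 kJ/mol.

-193.9 kJ/mol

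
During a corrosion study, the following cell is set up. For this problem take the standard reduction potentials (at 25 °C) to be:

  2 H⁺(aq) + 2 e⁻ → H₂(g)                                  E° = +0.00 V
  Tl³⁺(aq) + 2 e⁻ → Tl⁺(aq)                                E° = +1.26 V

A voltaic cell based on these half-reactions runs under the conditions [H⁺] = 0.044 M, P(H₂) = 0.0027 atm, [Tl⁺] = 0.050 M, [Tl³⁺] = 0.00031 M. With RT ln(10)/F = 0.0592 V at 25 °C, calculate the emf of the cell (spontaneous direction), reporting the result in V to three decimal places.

+1.199 V

Tl³⁺/Tl⁺ is the cathode (higher E°), H⁺/H₂ the anode: E°cell = +1.26 − (+0.00) = +1.26 V, n = 2.
Overall: Tl³⁺(aq) + H₂(g) → Tl⁺(aq) + 2 H⁺(aq)
Q = [Tl⁺]·[H⁺]^2 / ([Tl³⁺]·P(H₂)); log Q = 2.063.
E = E° − (0.0592/n) log Q = +1.26 − (0.0592/2)(2.063) = +1.199 V.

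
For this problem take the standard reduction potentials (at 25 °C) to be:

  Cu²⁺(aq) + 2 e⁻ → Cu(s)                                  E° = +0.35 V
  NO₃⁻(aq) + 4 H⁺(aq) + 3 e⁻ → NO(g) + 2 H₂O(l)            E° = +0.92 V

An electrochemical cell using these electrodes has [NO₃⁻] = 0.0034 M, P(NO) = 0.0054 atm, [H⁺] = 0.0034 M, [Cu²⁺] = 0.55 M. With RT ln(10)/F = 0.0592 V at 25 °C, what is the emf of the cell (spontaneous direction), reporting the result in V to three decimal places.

NO₃⁻/NO is the cathode (higher E°), Cu²⁺/Cu the anode: E°cell = +0.92 − (+0.35) = +0.57 V, n = 6.
Overall: 2 NO₃⁻(aq) + 8 H⁺(aq) + 3 Cu(s) → 2 NO(g) + 4 H₂O(l) + 3 Cu²⁺(aq)
Q = P(NO)^2·[Cu²⁺]^3 / ([NO₃⁻]^2·[H⁺]^8); log Q = 19.371.
E = E° − (0.0592/n) log Q = +0.57 − (0.0592/6)(19.371) = +0.379 V.

+0.379 V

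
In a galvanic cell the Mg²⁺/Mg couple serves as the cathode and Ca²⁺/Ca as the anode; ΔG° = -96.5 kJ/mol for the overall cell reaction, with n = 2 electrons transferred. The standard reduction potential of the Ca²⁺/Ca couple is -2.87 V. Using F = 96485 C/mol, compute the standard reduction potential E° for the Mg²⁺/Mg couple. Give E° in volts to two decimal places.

E°cell = −ΔG°/(nF) = −(-96.5×10³)/((2)(96485)) = +0.500 V.
Since Mg²⁺/Mg is the cathode and Ca²⁺/Ca the anode, E°cell = E°(Mg²⁺/Mg) − E°(Ca²⁺/Ca).
So E°(Mg²⁺/Mg) = E°cell + E°(Ca²⁺/Ca) = +0.500 + (-2.87) = -2.37 V.

-2.37 V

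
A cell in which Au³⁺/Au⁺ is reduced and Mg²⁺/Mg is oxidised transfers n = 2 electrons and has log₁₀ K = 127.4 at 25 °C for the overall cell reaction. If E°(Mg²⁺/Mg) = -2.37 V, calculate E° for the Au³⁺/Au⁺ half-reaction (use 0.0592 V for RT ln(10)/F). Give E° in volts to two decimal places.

E°cell = (0.0592/n)·log K = (0.0592/2)(127.4) = +3.771 V.
Since Au³⁺/Au⁺ is the cathode and Mg²⁺/Mg the anode, E°cell = E°(Au³⁺/Au⁺) − E°(Mg²⁺/Mg).
So E°(Au³⁺/Au⁺) = E°cell + E°(Mg²⁺/Mg) = +3.771 + (-2.37) = +1.40 V.

+1.40 V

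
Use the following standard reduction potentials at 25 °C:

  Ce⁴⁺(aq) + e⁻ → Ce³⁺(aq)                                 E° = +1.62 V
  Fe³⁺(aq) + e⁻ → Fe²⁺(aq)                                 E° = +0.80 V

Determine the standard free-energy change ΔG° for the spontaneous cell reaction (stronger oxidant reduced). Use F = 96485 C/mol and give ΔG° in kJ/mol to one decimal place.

Ce⁴⁺/Ce³⁺ (E° = +1.62 V) is the cathode; Fe³⁺/Fe²⁺ (E° = +0.80 V) is the anode, so E°cell = +0.82 V.
Balancing electrons gives n = 1 (lcm of 1 and 1).
ΔG° = −nFE° = −(1)(96485)(+0.82) = -79,118 J = -79.1 kJ/mol.

-79.1 kJ/mol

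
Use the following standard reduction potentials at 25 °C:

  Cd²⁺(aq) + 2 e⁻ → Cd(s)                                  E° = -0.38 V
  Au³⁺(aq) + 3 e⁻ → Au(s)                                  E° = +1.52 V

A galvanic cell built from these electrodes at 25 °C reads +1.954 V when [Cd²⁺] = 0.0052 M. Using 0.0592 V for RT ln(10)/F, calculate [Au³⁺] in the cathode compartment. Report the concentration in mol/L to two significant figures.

0.20 M

Au³⁺/Au is the cathode, Cd²⁺/Cd the anode: E°cell = +1.90 V, n = 6.
Overall reaction: 2 Au³⁺(aq) + 3 Cd(s) → 2 Au(s) + 3 Cd²⁺(aq); Q = [Cd²⁺]^3/[Au³⁺]^2.
From E = E° − (0.0592/n) log Q: log Q = (E° − E)·n/0.0592 = (+1.90 − (+1.954))·6/0.0592 = -5.4730.
So 2·log[Au³⁺] = 3·log(0.0052) − log Q = -6.8520 − (-5.4730) = -1.3790; log[Au³⁺] = -1.3790 / 2 = -0.6895; [Au³⁺] = 10^(-0.6895) ≈ 0.20 M.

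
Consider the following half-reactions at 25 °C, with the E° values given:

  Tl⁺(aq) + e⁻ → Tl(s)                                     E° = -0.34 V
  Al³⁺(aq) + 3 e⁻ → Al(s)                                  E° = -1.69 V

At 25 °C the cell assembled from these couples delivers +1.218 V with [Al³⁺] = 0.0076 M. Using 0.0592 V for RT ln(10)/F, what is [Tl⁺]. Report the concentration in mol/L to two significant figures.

0.0012 M

Tl⁺/Tl is the cathode, Al³⁺/Al the anode: E°cell = +1.35 V, n = 3.
Overall reaction: 3 Tl⁺(aq) + Al(s) → 3 Tl(s) + Al³⁺(aq); Q = [Al³⁺]^1/[Tl⁺]^3.
From E = E° − (0.0592/n) log Q: log Q = (E° − E)·n/0.0592 = (+1.35 − (+1.218))·3/0.0592 = 6.6892.
So 3·log[Tl⁺] = 1·log(0.0076) − log Q = -2.1192 − (6.6892) = -8.8084; log[Tl⁺] = -8.8084 / 3 = -2.9361; [Tl⁺] = 10^(-2.9361) ≈ 0.0012 M.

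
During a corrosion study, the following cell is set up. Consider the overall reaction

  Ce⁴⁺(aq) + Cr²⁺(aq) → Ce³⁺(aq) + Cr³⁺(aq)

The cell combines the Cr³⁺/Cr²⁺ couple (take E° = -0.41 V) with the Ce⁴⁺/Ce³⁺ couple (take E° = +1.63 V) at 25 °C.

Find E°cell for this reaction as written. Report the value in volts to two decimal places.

+2.04 V

The Ce⁴⁺/Ce³⁺ couple has the higher reduction potential, so it is the cathode; Cr³⁺/Cr²⁺ is oxidised at the anode.
E°cell = E°(cathode) − E°(anode) = (+1.63) − (-0.41) = +2.04 V.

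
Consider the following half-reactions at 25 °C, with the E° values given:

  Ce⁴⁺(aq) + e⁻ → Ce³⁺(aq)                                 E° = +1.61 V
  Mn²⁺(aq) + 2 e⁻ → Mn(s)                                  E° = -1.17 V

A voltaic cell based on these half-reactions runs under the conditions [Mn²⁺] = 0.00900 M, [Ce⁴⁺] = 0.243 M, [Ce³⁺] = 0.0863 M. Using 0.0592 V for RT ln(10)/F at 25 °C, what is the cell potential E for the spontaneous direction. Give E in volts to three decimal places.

Ce⁴⁺/Ce³⁺ is the cathode (higher E°), Mn²⁺/Mn the anode: E°cell = +1.61 − (-1.17) = +2.78 V, n = 2.
Overall: 2 Ce⁴⁺(aq) + Mn(s) → 2 Ce³⁺(aq) + Mn²⁺(aq)
Q = [Ce³⁺]^2·[Mn²⁺] / ([Ce⁴⁺]^2); log Q = -2.945.
E = E° − (0.0592/n) log Q = +2.78 − (0.0592/2)(-2.945) = +2.867 V.

+2.867 V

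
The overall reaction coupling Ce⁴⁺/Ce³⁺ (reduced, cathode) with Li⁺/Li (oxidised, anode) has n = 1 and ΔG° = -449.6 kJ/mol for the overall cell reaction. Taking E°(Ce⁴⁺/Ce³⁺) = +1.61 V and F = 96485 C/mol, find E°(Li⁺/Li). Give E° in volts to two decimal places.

-3.05 V

E°cell = −ΔG°/(nF) = −(-449.6×10³)/((1)(96485)) = +4.660 V.
Since Ce⁴⁺/Ce³⁺ is the cathode and Li⁺/Li the anode, E°cell = E°(Ce⁴⁺/Ce³⁺) − E°(Li⁺/Li).
So E°(Li⁺/Li) = E°(Ce⁴⁺/Ce³⁺) − E°cell = (+1.61) − (+4.660) = -3.05 V.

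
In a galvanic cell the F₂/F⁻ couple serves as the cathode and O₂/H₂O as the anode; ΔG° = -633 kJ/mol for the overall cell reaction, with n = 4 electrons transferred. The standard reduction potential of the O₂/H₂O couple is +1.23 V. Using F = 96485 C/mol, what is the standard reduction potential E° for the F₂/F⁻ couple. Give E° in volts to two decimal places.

E°cell = −ΔG°/(nF) = −(-633×10³)/((4)(96485)) = +1.640 V.
Since F₂/F⁻ is the cathode and O₂/H₂O the anode, E°cell = E°(F₂/F⁻) − E°(O₂/H₂O).
So E°(F₂/F⁻) = E°cell + E°(O₂/H₂O) = +1.640 + (+1.23) = +2.87 V.

+2.87 V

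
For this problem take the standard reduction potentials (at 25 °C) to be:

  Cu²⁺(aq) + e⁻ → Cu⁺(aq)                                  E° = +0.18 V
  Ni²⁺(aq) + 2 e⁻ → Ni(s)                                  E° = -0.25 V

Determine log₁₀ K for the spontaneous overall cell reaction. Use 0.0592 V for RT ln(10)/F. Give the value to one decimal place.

Cathode: Cu²⁺/Cu⁺; anode: Ni²⁺/Ni. E°cell = +0.43 V, n = 2.
log K = nE°cell / 0.0592 = (2)(+0.43) / 0.0592 = 14.5.

14.5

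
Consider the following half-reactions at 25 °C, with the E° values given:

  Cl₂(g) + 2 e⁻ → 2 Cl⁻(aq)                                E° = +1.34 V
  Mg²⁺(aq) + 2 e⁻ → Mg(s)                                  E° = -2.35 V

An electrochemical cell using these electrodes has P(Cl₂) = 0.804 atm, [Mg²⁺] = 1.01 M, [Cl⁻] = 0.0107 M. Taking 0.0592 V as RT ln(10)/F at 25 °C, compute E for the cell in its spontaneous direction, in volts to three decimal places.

Cl₂/Cl⁻ is the cathode (higher E°), Mg²⁺/Mg the anode: E°cell = +1.34 − (-2.35) = +3.69 V, n = 2.
Overall: Cl₂(g) + Mg(s) → 2 Cl⁻(aq) + Mg²⁺(aq)
Q = [Cl⁻]^2·[Mg²⁺] / (P(Cl₂)); log Q = -3.842.
E = E° − (0.0592/n) log Q = +3.69 − (0.0592/2)(-3.842) = +3.804 V.

+3.804 V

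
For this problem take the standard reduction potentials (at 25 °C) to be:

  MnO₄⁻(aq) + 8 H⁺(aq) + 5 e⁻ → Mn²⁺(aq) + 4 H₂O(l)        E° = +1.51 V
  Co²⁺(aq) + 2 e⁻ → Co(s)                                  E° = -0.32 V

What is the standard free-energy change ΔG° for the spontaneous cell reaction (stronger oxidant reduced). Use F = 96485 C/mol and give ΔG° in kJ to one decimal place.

MnO₄⁻/Mn²⁺ (E° = +1.51 V) is the cathode; Co²⁺/Co (E° = -0.32 V) is the anode, so E°cell = +1.83 V.
Balancing electrons gives n = 10 (lcm of 5 and 2).
ΔG° = −nFE° = −(10)(96485)(+1.83) = -1,765,676 J = -1765.7 kJ.

-1765.7 kJ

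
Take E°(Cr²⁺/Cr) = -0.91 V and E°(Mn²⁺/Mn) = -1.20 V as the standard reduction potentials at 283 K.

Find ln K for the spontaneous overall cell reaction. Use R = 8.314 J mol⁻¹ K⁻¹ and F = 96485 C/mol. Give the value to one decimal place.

Cathode: Cr²⁺/Cr; anode: Mn²⁺/Mn. E°cell = (-0.91) − (-1.20) = +0.29 V, with n = 2.
ΔG° = −nFE° = −RT ln K, so ln K = nFE°/(RT) = (2)(96485)(+0.29) / ((8.314)(283)) = 23.784.

23.8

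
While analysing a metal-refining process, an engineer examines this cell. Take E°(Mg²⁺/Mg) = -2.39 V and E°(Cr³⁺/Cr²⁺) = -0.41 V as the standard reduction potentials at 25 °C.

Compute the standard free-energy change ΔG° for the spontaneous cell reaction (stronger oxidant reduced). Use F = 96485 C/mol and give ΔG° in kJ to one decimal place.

-382.1 kJ

Cr³⁺/Cr²⁺ (E° = -0.41 V) is the cathode; Mg²⁺/Mg (E° = -2.39 V) is the anode, so E°cell = +1.98 V.
Balancing electrons gives n = 2 (lcm of 1 and 2).
ΔG° = −nFE° = −(2)(96485)(+1.98) = -382,081 J = -382.1 kJ.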